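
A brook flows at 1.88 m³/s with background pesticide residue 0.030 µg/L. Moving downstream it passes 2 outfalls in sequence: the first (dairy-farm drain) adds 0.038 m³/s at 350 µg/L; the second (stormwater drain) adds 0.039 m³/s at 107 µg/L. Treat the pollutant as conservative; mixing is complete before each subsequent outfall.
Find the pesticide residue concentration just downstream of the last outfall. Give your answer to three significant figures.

After outfall 1: Q = 1.880 + 0.03800 = 1.918 m³/s; C = (1.880·0.03000 + 0.03800·350.0)/1.918 = 6.964 µg/L.
After outfall 2: Q = 1.918 + 0.03900 = 1.957 m³/s; C = (1.918·6.964 + 0.03900·107.0)/1.957 = 8.957 µg/L.

8.96 µg/L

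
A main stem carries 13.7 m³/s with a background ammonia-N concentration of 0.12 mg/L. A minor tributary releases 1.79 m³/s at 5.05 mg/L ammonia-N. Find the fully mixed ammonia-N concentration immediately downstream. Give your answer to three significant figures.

Flow-weighted average: C = (13.70·0.1200 + 1.790·5.050) / 15.49 = 10.68/15.49 = 0.6897 mg/L.

0.690 mg/L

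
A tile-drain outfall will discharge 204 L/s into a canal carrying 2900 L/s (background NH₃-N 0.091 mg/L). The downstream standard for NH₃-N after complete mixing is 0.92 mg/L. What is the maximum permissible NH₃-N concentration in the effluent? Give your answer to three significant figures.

12.7 mg/L

At the limit, (Qr·Cr + Qe·Cₑ)/(Qr + Qe) = 0.92:
Cₑ = (3104·0.92 − 2900·0.09100) / 204.0 = 12.70 mg/L.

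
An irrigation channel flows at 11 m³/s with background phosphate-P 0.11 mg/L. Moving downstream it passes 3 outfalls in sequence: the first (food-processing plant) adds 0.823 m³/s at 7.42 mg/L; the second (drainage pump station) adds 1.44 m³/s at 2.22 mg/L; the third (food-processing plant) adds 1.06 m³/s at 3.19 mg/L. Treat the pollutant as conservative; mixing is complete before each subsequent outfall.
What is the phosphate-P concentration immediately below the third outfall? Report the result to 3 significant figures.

Outfall 1: combined Q = 11.82 m³/s; C = (11.00·0.1100 + 0.8230·7.420)/11.82 = 0.6188 mg/L.
Outfall 2: combined Q = 13.26 m³/s; C = (11.82·0.6188 + 1.440·2.220)/13.26 = 0.7927 mg/L.
Outfall 3: combined Q = 14.32 m³/s; C = (13.26·0.7927 + 1.060·3.190)/14.32 = 0.9701 mg/L.

0.970 mg/L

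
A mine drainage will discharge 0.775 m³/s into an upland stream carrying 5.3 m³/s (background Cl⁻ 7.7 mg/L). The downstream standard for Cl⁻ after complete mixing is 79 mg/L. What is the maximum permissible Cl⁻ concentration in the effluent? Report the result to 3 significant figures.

567 mg/L

At the limit, (Qr·Cr + Qe·Cₑ)/(Qr + Qe) = 79:
Cₑ = (6.075·79 − 5.300·7.700) / 0.7750 = 566.6 mg/L.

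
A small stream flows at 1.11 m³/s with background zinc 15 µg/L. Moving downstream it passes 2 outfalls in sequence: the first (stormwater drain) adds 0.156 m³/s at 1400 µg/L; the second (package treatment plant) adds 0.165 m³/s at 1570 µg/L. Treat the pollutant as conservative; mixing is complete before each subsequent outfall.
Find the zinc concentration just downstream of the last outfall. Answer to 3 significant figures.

After outfall 1: Q = 1.110 + 0.1560 = 1.266 m³/s; C = (1.110·15.00 + 0.1560·1400)/1.266 = 185.7 µg/L.
After outfall 2: Q = 1.266 + 0.1650 = 1.431 m³/s; C = (1.266·185.7 + 0.1650·1570)/1.431 = 345.3 µg/L.

345 µg/L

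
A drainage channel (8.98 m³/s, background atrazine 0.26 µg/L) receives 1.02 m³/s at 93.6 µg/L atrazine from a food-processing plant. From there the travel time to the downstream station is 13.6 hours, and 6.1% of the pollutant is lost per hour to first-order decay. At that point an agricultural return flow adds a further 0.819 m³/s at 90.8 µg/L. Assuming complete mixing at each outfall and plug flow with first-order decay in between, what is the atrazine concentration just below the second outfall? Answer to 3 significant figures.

10.7 µg/L

Flow-weighted average: C = (8.980·0.2600 + 1.020·93.60) / 10.00 = 97.81/10.00 = 9.781 µg/L; combined flow 10.00 m³/s.
6.1%/h lost → k = −ln(1 − 0.061) = 0.06294 h⁻¹.
After decay, C = 9.781 × e^(−kt) = 9.781 × 0.4249 = 4.155 µg/L.
Second outfall: C = (10.00·4.155 + 0.8190·90.80)/10.82 = 10.71 µg/L.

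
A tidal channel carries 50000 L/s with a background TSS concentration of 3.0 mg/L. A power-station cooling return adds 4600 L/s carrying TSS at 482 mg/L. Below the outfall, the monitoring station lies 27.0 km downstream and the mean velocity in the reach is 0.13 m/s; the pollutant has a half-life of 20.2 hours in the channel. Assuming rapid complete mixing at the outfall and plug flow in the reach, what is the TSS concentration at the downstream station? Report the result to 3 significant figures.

After mixing, C = (50000·3.000 + 4600·482.0) / 54600 = 2367000/54600 = 43.36 mg/L.
Travel time t = 27.0·1000 / 0.13 = 207700 s = 57.69 h.
Half-life 20.2 h → k = ln 2 / 20.2 = 0.03431 h⁻¹ = 0.8235 d⁻¹.
Decay over the reach: 43.36·exp(−kt) = 43.36·0.1381 = 5.988 mg/L.

5.99 mg/L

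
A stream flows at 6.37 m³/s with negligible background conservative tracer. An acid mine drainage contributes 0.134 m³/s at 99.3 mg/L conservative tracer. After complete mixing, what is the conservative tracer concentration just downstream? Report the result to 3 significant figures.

2.05 mg/L

Conservation of mass: C = (6.370·0 + 0.1340·99.30) / 6.504 = 13.31/6.504 = 2.046 mg/L.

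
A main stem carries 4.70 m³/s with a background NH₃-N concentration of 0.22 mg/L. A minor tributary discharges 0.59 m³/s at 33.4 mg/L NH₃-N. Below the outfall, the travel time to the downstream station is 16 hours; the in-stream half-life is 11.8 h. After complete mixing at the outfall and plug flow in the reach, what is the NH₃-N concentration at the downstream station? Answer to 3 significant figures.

After mixing, C = (4.700·0.2200 + 0.5900·33.40) / 5.290 = 20.74/5.290 = 3.921 mg/L.
Half-life 11.8 h → k = ln 2 / 11.8 = 0.05874 h⁻¹ = 1.410 d⁻¹.
First-order decay: C = 3.921·exp(−k·t) = 3.921·0.3907 = 1.532 mg/L.

1.53 mg/L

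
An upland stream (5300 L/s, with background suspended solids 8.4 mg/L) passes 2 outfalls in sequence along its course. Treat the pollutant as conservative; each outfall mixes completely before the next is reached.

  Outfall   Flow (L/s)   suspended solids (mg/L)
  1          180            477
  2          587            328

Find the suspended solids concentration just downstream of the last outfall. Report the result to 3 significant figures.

Below outfall 1: Q → 5480 L/s, C = (5300·8.400 + 180.0·477.0)/5480 = 23.79 mg/L.
Below outfall 2: Q → 6067 L/s, C = (5480·23.79 + 587.0·328.0)/6067 = 53.22 mg/L.

53.2 mg/L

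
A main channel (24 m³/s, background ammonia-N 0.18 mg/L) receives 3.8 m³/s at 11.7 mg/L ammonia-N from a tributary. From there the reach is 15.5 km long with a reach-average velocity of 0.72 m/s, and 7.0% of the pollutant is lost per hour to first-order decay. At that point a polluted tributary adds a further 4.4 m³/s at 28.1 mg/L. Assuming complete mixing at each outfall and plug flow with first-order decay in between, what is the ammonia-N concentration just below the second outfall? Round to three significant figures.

Mass balance: C = (24.00·0.1800 + 3.800·11.70) / 27.80 = 48.78/27.80 = 1.755 mg/L; combined flow 27.80 m³/s.
Travel time t = 15.5·1000 / 0.72 = 21530 s = 5.980 h.
7.0%/h lost → k = −ln(1 − 0.07) = 0.07257 h⁻¹.
First-order decay: C = 1.755·exp(−k·t) = 1.755·0.6479 = 1.137 mg/L.
Second outfall: C = (27.80·1.137 + 4.400·28.10)/32.20 = 4.821 mg/L.

4.82 mg/L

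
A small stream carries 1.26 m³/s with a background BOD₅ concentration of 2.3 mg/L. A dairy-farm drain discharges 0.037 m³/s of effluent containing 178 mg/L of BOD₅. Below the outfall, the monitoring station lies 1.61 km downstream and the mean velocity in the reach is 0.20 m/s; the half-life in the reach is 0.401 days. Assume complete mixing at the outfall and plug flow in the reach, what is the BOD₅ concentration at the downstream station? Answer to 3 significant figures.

Flow-weighted average: C = (1.260·2.300 + 0.03700·178.0) / 1.297 = 9.484/1.297 = 7.312 mg/L.
Travel time t = 1.61·1000 / 0.20 = 8050 s = 2.236 h.
Half-life 0.401 d → k = ln 2 / 0.401 = 1.729 d⁻¹.
First-order decay: C = 7.312·exp(−k·t) = 7.312·0.8512 = 6.225 mg/L.

6.22 mg/L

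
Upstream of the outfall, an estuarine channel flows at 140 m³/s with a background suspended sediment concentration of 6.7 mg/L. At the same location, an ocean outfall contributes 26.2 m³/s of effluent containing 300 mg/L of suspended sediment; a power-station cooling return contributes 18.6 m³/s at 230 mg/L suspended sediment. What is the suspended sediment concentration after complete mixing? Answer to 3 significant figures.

After mixing, C = (140.0·6.700 + 26.20·300.0 + 18.60·230.0) / 184.8 = 13080/184.8 = 70.76 mg/L.

70.8 mg/L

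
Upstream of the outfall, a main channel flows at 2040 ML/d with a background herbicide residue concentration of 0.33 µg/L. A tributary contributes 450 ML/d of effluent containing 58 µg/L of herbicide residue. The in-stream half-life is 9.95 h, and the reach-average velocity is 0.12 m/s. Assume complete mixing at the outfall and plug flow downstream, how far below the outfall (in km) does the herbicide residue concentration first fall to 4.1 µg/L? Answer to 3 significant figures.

After mixing, C = (2040·0.3300 + 450.0·58.00) / 2490 = 26770/2490 = 10.75 µg/L.
Half-life 9.95 h → k = ln 2 / 9.95 = 0.06966 h⁻¹ = 1.672 d⁻¹.
Set 10.75·exp(−k·t) = 4.1 → t = ln(10.75/4.1)/k = 49820 s = 13.84 h.
Distance = v·t = 0.12·49820 = 5979 m = 5.979 km.

5.98 km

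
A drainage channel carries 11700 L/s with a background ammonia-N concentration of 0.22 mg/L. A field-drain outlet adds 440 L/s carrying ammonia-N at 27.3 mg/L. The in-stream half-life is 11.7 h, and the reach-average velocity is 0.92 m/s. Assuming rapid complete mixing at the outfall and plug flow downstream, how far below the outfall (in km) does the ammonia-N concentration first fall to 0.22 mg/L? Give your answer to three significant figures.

Conservation of mass: C = (11700·0.2200 + 440.0·27.30) / 12140 = 14590/12140 = 1.201 mg/L.
Half-life 11.7 h → k = ln 2 / 11.7 = 0.05924 h⁻¹ = 1.422 d⁻¹.
Set 1.201·exp(−k·t) = 0.22 → t = ln(1.201/0.22)/k = 103200 s = 28.66 h.
Distance = v·t = 0.92·103200 = 94910 m = 94.91 km.

94.9 km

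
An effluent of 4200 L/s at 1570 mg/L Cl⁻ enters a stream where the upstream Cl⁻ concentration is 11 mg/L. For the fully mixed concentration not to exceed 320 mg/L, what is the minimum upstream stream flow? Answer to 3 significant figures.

Set C_mix = 320: (Q·11.00 + 4200·1570) / (Q + 4200) = 320
→ Q = 4200·(1570 − 320)/(320 − 11.00) = 16990 L/s.

17000 L/s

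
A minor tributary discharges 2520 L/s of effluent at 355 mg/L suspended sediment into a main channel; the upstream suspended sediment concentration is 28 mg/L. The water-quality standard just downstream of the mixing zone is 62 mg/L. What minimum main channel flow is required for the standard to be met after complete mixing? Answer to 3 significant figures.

21700 L/s

Set C_mix = 62: (Q·28.00 + 2520·355.0) / (Q + 2520) = 62
→ Q = 2520·(355.0 − 62)/(62 − 28.00) = 21720 L/s.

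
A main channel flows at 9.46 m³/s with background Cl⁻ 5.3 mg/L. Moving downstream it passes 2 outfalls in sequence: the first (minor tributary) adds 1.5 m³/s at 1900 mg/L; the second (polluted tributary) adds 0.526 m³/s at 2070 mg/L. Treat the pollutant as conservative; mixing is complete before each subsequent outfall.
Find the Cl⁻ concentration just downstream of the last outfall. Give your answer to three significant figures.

347 mg/L

Below outfall 1: Q → 10.96 m³/s, C = (9.460·5.300 + 1.500·1900)/10.96 = 264.6 mg/L.
Below outfall 2: Q → 11.49 m³/s, C = (10.96·264.6 + 0.5260·2070)/11.49 = 347.3 mg/L.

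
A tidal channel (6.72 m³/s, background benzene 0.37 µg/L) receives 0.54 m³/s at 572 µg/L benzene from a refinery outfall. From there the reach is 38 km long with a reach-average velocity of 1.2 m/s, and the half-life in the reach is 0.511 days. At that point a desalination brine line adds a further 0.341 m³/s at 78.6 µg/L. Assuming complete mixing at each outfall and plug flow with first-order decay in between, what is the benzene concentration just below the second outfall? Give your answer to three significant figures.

Conservation of mass: C = (6.720·0.3700 + 0.5400·572.0) / 7.260 = 311.4/7.260 = 42.89 µg/L; combined flow 7.260 m³/s.
Travel time t = 38·1000 / 1.2 = 31670 s = 8.796 h.
Half-life 0.511 d → k = ln 2 / 0.511 = 1.356 d⁻¹.
Decay over the reach: 42.89·exp(−kt) = 42.89·0.6083 = 26.09 µg/L.
Second outfall: C = (7.260·26.09 + 0.3410·78.60)/7.601 = 28.44 µg/L.

28.4 µg/L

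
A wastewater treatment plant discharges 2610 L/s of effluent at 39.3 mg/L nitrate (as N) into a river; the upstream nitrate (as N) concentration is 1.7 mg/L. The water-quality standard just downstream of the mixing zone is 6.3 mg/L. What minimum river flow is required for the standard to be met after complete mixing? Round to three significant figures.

Set C_mix = 6.3: (Q·1.700 + 2610·39.30) / (Q + 2610) = 6.3
→ Q = 2610·(39.30 − 6.3)/(6.3 − 1.700) = 18720 L/s.

18700 L/s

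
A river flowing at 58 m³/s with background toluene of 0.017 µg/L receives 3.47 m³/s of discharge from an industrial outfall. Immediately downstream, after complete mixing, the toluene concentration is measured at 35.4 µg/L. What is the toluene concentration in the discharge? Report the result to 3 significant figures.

627 µg/L

Mass balance: 58.00·0.01700 + 3.470·Cₑ = 61.47·35.40
→ Cₑ = (61.47·35.40 − 58.00·0.01700) / 3.470 = 626.8 µg/L.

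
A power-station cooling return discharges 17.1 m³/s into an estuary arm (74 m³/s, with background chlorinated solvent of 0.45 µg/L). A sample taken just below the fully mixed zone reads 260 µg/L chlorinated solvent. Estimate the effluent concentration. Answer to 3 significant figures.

1380 µg/L

Mass balance: 74.00·0.4500 + 17.10·Cₑ = 91.10·260.0
→ Cₑ = (91.10·260.0 − 74.00·0.4500) / 17.10 = 1383 µg/L.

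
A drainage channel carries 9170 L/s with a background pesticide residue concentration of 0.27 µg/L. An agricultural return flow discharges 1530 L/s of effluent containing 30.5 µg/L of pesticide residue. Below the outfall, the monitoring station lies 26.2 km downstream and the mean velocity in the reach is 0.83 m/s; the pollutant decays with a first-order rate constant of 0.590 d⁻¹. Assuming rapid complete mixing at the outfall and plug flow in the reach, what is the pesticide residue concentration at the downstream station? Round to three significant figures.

3.70 µg/L

Conservation of mass: C = (9170·0.2700 + 1530·30.50) / 10700 = 49140/10700 = 4.593 µg/L.
Travel time t = 26.2·1000 / 0.83 = 31570 s = 8.768 h.
After decay, C = 4.593 × e^(−kt) = 4.593 × 0.8061 = 3.702 µg/L.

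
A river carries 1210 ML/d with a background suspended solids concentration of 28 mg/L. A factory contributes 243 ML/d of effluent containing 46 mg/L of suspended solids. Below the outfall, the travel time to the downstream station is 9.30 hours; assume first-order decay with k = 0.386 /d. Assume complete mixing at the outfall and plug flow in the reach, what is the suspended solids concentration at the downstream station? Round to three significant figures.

26.7 mg/L

Mass balance: C = (1210·28.00 + 243.0·46.00) / 1453 = 45060/1453 = 31.01 mg/L.
Applying C = C₀e^(−kt): 31.01 × 0.8611 = 26.70 mg/L.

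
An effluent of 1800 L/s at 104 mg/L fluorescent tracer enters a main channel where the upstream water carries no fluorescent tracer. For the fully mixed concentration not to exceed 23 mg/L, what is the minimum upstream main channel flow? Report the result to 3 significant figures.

Set C_mix = 23: (Q·0 + 1800·104.0) / (Q + 1800) = 23
→ Q = 1800·(104.0 − 23)/(23 − 0) = 6339 L/s.

6340 L/s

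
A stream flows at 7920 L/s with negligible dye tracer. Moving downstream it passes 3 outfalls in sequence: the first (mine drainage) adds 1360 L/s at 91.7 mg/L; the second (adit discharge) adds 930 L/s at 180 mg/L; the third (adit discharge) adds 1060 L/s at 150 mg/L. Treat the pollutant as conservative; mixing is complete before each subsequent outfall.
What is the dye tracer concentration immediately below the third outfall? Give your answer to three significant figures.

40.0 mg/L

Below outfall 1: Q → 9280 L/s, C = (7920·0 + 1360·91.70)/9280 = 13.44 mg/L.
Below outfall 2: Q → 10210 L/s, C = (9280·13.44 + 930.0·180.0)/10210 = 28.61 mg/L.
Below outfall 3: Q → 11270 L/s, C = (10210·28.61 + 1060·150.0)/11270 = 40.03 mg/L.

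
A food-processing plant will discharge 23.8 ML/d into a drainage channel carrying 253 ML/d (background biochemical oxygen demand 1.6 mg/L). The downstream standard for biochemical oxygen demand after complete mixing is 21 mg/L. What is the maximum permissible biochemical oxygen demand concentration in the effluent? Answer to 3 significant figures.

At the limit, (Qr·Cr + Qe·Cₑ)/(Qr + Qe) = 21:
Cₑ = (276.8·21 − 253.0·1.600) / 23.80 = 227.2 mg/L.

227 mg/L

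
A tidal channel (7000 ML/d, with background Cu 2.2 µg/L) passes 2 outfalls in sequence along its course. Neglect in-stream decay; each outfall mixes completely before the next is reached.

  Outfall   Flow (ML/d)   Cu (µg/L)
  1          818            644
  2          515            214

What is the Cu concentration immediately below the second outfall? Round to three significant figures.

Below outfall 1: Q → 7818 ML/d, C = (7000·2.200 + 818.0·644.0)/7818 = 69.35 µg/L.
Below outfall 2: Q → 8333 ML/d, C = (7818·69.35 + 515.0·214.0)/8333 = 78.29 µg/L.

78.3 µg/L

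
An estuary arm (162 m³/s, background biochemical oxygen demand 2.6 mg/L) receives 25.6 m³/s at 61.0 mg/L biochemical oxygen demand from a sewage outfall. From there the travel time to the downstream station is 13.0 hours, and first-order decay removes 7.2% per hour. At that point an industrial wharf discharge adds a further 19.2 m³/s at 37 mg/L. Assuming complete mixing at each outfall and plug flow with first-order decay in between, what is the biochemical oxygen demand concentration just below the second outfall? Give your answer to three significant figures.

Flow-weighted average: C = (162.0·2.600 + 25.60·61.00) / 187.6 = 1983/187.6 = 10.57 mg/L; combined flow 187.6 m³/s.
7.2%/h lost → k = −ln(1 − 0.072) = 0.07472 h⁻¹.
Decay over the reach: 10.57·exp(−kt) = 10.57·0.3786 = 4.001 mg/L.
At the second outfall, C = (187.6·4.001 + 19.20·37.00) / (187.6 + 19.20) = 7.065 mg/L.

7.06 mg/L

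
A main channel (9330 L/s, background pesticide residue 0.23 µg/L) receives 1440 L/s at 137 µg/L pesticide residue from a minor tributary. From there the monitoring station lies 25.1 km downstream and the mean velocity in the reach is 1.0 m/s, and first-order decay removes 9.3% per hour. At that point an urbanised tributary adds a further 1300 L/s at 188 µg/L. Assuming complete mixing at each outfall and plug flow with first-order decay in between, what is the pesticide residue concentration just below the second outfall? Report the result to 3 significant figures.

Mass balance: C = (9330·0.2300 + 1440·137.0) / 10770 = 199400/10770 = 18.52 µg/L; combined flow 10770 L/s.
Travel time t = 25.1·1000 / 1.0 = 25100 s = 6.972 h.
9.3%/h lost → k = −ln(1 − 0.093) = 0.09761 h⁻¹.
Decay over the reach: 18.52·exp(−kt) = 18.52·0.5063 = 9.376 µg/L.
Second outfall: C = (10770·9.376 + 1300·188.0)/12070 = 28.61 µg/L.

28.6 µg/L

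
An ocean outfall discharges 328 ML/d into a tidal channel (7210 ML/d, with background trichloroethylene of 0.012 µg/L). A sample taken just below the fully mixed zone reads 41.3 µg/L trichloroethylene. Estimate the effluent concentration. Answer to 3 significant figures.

Mass balance: 7210·0.01200 + 328.0·Cₑ = 7538·41.30
→ Cₑ = (7538·41.30 − 7210·0.01200) / 328.0 = 948.9 µg/L.

949 µg/L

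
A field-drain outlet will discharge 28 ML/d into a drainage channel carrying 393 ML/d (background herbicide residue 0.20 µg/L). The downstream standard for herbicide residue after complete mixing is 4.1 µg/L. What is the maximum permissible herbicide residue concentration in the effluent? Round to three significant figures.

At the limit, (Qr·Cr + Qe·Cₑ)/(Qr + Qe) = 4.1:
Cₑ = (421.0·4.1 − 393.0·0.2000) / 28.00 = 58.84 µg/L.

58.8 µg/L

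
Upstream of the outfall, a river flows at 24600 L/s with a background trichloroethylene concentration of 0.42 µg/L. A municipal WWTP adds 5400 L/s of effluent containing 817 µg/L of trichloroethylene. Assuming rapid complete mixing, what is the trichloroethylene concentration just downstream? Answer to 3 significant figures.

147 µg/L

Mass balance: C = (24600·0.4200 + 5400·817.0) / 30000 = 4422000/30000 = 147.4 µg/L.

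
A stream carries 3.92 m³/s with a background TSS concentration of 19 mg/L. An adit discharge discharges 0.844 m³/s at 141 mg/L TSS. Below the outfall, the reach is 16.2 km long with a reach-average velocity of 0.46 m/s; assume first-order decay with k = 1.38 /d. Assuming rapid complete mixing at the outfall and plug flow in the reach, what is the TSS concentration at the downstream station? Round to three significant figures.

23.1 mg/L

Mass balance: C = (3.920·19.00 + 0.8440·141.0) / 4.764 = 193.5/4.764 = 40.61 mg/L.
Travel time t = 16.2·1000 / 0.46 = 35220 s = 9.783 h.
Decay over the reach: 40.61·exp(−kt) = 40.61·0.5698 = 23.14 mg/L.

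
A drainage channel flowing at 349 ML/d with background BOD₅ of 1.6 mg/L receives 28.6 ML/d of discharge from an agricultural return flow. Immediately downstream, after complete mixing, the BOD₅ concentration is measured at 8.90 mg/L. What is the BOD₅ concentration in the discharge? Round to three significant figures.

98.0 mg/L

Mass balance: 349.0·1.600 + 28.60·Cₑ = 377.6·8.900
→ Cₑ = (377.6·8.900 − 349.0·1.600) / 28.60 = 97.98 mg/L.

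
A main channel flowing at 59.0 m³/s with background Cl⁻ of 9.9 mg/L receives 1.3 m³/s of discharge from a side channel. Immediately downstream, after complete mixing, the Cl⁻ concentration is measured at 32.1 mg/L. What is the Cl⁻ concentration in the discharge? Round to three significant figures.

Mass balance: 59.00·9.900 + 1.300·Cₑ = 60.30·32.10
→ Cₑ = (60.30·32.10 − 59.00·9.900) / 1.300 = 1040 mg/L.

1040 mg/L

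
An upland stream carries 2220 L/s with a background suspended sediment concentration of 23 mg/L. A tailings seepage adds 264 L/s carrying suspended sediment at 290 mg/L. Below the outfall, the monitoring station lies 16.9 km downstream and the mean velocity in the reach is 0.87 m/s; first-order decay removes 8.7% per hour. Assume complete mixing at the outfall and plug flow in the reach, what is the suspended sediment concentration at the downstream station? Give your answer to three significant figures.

31.4 mg/L

Mixed concentration C = ΣQC/ΣQ = (2220·23.00 + 264.0·290.0) / 2484 = 127600/2484 = 51.38 mg/L.
Travel time t = 16.9·1000 / 0.87 = 19430 s = 5.396 h.
8.7%/h lost → k = −ln(1 − 0.087) = 0.09102 h⁻¹.
Applying C = C₀e^(−kt): 51.38 × 0.6119 = 31.44 mg/L.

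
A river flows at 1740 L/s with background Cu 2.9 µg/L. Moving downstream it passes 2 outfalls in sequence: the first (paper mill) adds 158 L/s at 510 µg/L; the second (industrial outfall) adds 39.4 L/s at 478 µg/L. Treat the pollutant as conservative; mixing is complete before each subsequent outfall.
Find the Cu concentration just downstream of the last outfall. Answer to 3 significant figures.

Outfall 1: combined Q = 1898 L/s; C = (1740·2.900 + 158.0·510.0)/1898 = 45.11 µg/L.
Outfall 2: combined Q = 1937 L/s; C = (1898·45.11 + 39.40·478.0)/1937 = 53.92 µg/L.

53.9 µg/L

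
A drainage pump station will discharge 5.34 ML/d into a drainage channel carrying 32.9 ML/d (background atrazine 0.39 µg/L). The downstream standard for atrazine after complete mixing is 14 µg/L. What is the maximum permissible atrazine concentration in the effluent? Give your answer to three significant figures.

97.9 µg/L

At the limit, (Qr·Cr + Qe·Cₑ)/(Qr + Qe) = 14:
Cₑ = (38.24·14 − 32.90·0.3900) / 5.340 = 97.85 µg/L.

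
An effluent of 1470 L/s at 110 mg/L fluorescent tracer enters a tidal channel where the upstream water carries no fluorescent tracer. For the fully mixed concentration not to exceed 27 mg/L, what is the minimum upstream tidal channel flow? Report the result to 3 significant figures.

4520 L/s

Set C_mix = 27: (Q·0 + 1470·110.0) / (Q + 1470) = 27
→ Q = 1470·(110.0 − 27)/(27 − 0) = 4519 L/s.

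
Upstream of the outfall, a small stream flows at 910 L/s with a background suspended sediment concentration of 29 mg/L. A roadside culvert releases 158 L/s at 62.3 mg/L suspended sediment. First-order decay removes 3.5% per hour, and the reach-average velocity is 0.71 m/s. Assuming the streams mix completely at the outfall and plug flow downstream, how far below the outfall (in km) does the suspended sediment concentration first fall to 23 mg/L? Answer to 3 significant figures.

27.9 km

Mixed concentration C = ΣQC/ΣQ = (910.0·29.00 + 158.0·62.30) / 1068 = 36230/1068 = 33.93 mg/L.
3.5%/h lost → k = −ln(1 − 0.035) = 0.03563 h⁻¹.
Set 33.93·exp(−k·t) = 23 → t = ln(33.93/23)/k = 39280 s = 10.91 h.
Distance = v·t = 0.71·39280 = 27890 m = 27.89 km.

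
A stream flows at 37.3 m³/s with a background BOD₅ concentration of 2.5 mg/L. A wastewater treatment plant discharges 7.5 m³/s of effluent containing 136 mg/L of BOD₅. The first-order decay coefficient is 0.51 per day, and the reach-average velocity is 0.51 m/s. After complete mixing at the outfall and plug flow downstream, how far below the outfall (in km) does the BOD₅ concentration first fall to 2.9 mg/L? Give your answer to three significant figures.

186 km

Flow-weighted average: C = (37.30·2.500 + 7.500·136.0) / 44.80 = 1113/44.80 = 24.85 mg/L.
Set 24.85·exp(−k·t) = 2.9 → t = ln(24.85/2.9)/k = 363900 s = 101.1 h.
Distance = v·t = 0.51·363900 = 185600 m = 185.6 km.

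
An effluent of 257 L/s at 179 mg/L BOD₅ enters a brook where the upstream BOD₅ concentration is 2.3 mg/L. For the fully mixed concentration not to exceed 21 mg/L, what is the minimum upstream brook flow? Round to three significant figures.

Set C_mix = 21: (Q·2.300 + 257.0·179.0) / (Q + 257.0) = 21
→ Q = 257.0·(179.0 − 21)/(21 − 2.300) = 2171 L/s.

2170 L/s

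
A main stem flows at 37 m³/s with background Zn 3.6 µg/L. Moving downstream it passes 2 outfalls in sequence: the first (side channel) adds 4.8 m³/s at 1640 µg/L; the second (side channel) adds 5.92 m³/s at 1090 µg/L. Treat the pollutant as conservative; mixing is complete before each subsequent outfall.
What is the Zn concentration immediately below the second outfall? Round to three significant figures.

303 µg/L

After outfall 1: Q = 37.00 + 4.800 = 41.80 m³/s; C = (37.00·3.600 + 4.800·1640)/41.80 = 191.5 µg/L.
After outfall 2: Q = 41.80 + 5.920 = 47.72 m³/s; C = (41.80·191.5 + 5.920·1090)/47.72 = 303.0 µg/L.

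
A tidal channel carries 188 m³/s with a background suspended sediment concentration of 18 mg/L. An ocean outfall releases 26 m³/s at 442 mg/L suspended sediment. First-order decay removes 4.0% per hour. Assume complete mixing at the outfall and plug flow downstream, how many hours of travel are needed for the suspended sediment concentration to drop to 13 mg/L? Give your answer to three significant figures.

After mixing, C = (188.0·18.00 + 26.00·442.0) / 214.0 = 14880/214.0 = 69.51 mg/L.
4.0%/h lost → k = −ln(1 − 0.04) = 0.04082 h⁻¹.
69.51·exp(−k·t) = 13 → t = ln(69.51/13)/k = 147900 s = 41.07 h.

41.1 h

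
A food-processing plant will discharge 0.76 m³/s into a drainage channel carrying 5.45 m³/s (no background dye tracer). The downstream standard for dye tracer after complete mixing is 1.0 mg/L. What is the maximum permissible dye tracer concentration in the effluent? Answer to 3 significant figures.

At the limit, (Qr·Cr + Qe·Cₑ)/(Qr + Qe) = 1.0:
Cₑ = (6.210·1.0 − 5.450·0) / 0.7600 = 8.171 mg/L.

8.17 mg/L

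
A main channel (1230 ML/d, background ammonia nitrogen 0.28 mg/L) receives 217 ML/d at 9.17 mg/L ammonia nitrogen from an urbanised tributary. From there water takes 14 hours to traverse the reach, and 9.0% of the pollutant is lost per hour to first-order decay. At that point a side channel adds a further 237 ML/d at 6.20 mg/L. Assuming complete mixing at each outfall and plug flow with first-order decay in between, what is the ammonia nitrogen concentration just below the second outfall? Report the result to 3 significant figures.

Flow-weighted average: C = (1230·0.2800 + 217.0·9.170) / 1447 = 2334/1447 = 1.613 mg/L; combined flow 1447 ML/d.
9.0%/h lost → k = −ln(1 − 0.09) = 0.09431 h⁻¹.
Applying C = C₀e^(−kt): 1.613 × 0.2670 = 0.4308 mg/L.
Second outfall: C = (1447·0.4308 + 237.0·6.200)/1684 = 1.243 mg/L.

1.24 mg/L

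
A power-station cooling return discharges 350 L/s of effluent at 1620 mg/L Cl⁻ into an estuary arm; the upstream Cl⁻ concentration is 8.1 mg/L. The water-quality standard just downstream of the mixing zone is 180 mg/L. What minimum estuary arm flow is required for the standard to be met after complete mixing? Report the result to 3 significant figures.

2930 L/s

Set C_mix = 180: (Q·8.100 + 350.0·1620) / (Q + 350.0) = 180
→ Q = 350.0·(1620 − 180)/(180 − 8.100) = 2932 L/s.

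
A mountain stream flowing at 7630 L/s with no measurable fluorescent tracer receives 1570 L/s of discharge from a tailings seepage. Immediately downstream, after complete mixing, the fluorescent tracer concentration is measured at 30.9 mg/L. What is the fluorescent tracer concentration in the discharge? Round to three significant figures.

181 mg/L

Mass balance: 7630·0 + 1570·Cₑ = 9200·30.90
→ Cₑ = (9200·30.90 − 7630·0) / 1570 = 181.1 mg/L.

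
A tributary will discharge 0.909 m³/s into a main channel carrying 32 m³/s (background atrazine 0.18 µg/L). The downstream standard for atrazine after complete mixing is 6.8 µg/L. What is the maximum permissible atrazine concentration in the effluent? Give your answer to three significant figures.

240 µg/L

At the limit, (Qr·Cr + Qe·Cₑ)/(Qr + Qe) = 6.8:
Cₑ = (32.91·6.8 − 32.00·0.1800) / 0.9090 = 239.8 µg/L.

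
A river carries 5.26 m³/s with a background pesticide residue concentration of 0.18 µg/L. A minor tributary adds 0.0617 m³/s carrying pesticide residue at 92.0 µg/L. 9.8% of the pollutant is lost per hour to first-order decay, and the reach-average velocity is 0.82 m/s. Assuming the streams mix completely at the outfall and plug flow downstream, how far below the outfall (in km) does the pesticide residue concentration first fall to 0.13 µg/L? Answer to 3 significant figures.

64.7 km

Conservation of mass: C = (5.260·0.1800 + 0.06170·92.00) / 5.322 = 6.623/5.322 = 1.245 µg/L.
9.8%/h lost → k = −ln(1 − 0.098) = 0.1031 h⁻¹.
Set 1.245·exp(−k·t) = 0.13 → t = ln(1.245/0.13)/k = 78850 s = 21.90 h.
Distance = v·t = 0.82·78850 = 64660 m = 64.66 km.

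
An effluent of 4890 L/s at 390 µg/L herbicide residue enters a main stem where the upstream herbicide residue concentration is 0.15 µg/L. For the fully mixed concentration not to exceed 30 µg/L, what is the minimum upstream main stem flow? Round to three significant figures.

Set C_mix = 30: (Q·0.1500 + 4890·390.0) / (Q + 4890) = 30
→ Q = 4890·(390.0 − 30)/(30 − 0.1500) = 58970 L/s.

59000 L/s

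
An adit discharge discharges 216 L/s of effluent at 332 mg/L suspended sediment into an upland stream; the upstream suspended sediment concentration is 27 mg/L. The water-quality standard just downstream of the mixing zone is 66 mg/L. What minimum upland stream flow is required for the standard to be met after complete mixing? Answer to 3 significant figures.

1470 L/s

Set C_mix = 66: (Q·27.00 + 216.0·332.0) / (Q + 216.0) = 66
→ Q = 216.0·(332.0 − 66)/(66 − 27.00) = 1473 L/s.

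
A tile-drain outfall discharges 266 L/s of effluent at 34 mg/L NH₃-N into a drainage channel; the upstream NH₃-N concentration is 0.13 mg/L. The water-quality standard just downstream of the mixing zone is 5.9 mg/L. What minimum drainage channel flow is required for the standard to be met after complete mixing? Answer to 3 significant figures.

Set C_mix = 5.9: (Q·0.1300 + 266.0·34.00) / (Q + 266.0) = 5.9
→ Q = 266.0·(34.00 − 5.9)/(5.9 − 0.1300) = 1295 L/s.

1300 L/s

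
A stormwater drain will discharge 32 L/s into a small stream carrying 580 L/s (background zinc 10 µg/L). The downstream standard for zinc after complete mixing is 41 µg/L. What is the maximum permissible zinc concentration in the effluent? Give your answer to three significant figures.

603 µg/L

At the limit, (Qr·Cr + Qe·Cₑ)/(Qr + Qe) = 41:
Cₑ = (612.0·41 − 580.0·10.00) / 32.00 = 602.9 µg/L.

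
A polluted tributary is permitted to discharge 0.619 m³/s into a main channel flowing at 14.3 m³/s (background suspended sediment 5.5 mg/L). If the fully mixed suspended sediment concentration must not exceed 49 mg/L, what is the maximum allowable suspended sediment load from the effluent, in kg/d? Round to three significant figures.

56400 kg/d

Mass balance at the limit: 14.30·5.500 + 0.6190·Cₑ = 14.92·49 → Cₑ = 1054 mg/L.
Load = 0.6190 m³/s × 1054 g/m³ × 86 400 s/d = 56370 kg/d.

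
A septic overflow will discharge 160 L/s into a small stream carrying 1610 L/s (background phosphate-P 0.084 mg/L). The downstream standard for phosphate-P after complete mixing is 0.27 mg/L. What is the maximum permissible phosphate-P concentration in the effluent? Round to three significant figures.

2.14 mg/L

At the limit, (Qr·Cr + Qe·Cₑ)/(Qr + Qe) = 0.27:
Cₑ = (1770·0.27 − 1610·0.08400) / 160.0 = 2.142 mg/L.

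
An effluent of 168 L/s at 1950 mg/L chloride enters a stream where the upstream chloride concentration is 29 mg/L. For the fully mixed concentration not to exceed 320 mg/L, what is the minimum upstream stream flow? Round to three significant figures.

Set C_mix = 320: (Q·29.00 + 168.0·1950) / (Q + 168.0) = 320
→ Q = 168.0·(1950 − 320)/(320 − 29.00) = 941.0 L/s.

941 L/s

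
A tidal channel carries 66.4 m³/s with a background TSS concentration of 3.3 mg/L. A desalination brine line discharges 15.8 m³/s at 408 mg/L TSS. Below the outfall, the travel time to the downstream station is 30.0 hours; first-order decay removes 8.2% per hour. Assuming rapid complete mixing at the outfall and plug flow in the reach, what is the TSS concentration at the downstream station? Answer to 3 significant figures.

6.23 mg/L

Mixed concentration C = ΣQC/ΣQ = (66.40·3.300 + 15.80·408.0) / 82.20 = 6666/82.20 = 81.09 mg/L.
8.2%/h lost → k = −ln(1 − 0.082) = 0.08556 h⁻¹.
Decay over the reach: 81.09·exp(−kt) = 81.09·0.07679 = 6.226 mg/L.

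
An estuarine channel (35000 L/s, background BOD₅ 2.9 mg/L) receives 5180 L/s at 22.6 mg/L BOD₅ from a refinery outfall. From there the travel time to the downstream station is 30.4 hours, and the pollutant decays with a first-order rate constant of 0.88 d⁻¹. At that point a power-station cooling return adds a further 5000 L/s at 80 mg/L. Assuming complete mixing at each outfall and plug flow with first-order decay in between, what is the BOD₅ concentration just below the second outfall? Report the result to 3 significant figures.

10.4 mg/L

Mass balance: C = (35000·2.900 + 5180·22.60) / 40180 = 218600/40180 = 5.440 mg/L; combined flow 40180 L/s.
Applying C = C₀e^(−kt): 5.440 × 0.3280 = 1.784 mg/L.
Second outfall: C = (40180·1.784 + 5000·80.00)/45180 = 10.44 mg/L.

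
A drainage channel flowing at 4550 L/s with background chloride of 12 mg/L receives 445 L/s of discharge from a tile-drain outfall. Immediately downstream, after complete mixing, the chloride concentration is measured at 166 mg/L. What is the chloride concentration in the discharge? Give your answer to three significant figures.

1740 mg/L

Mass balance: 4550·12.00 + 445.0·Cₑ = 4995·166.0
→ Cₑ = (4995·166.0 − 4550·12.00) / 445.0 = 1741 mg/L.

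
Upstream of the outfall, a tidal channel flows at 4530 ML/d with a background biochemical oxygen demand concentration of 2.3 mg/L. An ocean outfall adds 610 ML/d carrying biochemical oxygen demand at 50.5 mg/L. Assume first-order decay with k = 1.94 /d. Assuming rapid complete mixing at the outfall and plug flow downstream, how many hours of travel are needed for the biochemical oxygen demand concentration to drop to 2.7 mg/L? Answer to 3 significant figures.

13.5 h

Mixed concentration C = ΣQC/ΣQ = (4530·2.300 + 610.0·50.50) / 5140 = 41220/5140 = 8.020 mg/L.
8.020·exp(−k·t) = 2.7 → t = ln(8.020/2.7)/k = 48490 s = 13.47 h.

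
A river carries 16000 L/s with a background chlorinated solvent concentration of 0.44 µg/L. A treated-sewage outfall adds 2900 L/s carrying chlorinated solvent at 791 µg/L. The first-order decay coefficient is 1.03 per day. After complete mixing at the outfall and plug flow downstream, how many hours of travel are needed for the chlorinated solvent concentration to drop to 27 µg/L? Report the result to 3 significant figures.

Conservation of mass: C = (16000·0.4400 + 2900·791.0) / 18900 = 2301000/18900 = 121.7 µg/L.
121.7·exp(−k·t) = 27 → t = ln(121.7/27)/k = 126300 s = 35.09 h.

35.1 h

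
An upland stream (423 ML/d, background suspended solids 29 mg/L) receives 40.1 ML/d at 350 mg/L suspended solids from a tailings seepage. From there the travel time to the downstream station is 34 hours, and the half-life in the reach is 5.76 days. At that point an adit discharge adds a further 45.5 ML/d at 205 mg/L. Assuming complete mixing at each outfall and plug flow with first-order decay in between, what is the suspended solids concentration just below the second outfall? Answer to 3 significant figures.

61.9 mg/L

Flow-weighted average: C = (423.0·29.00 + 40.10·350.0) / 463.1 = 26300/463.1 = 56.80 mg/L; combined flow 463.1 ML/d.
Half-life 5.76 d → k = ln 2 / 5.76 = 0.1203 d⁻¹.
Applying C = C₀e^(−kt): 56.80 × 0.8433 = 47.89 mg/L.
Second outfall: C = (463.1·47.89 + 45.50·205.0)/508.6 = 61.95 mg/L.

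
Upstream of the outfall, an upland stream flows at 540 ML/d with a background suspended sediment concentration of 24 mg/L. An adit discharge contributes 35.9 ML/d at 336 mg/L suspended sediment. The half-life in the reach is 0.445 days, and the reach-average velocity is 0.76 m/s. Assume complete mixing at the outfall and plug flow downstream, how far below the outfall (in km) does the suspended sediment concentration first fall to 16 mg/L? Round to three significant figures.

Conservation of mass: C = (540.0·24.00 + 35.90·336.0) / 575.9 = 25020/575.9 = 43.45 mg/L.
Half-life 0.445 d → k = ln 2 / 0.445 = 1.558 d⁻¹.
Set 43.45·exp(−k·t) = 16 → t = ln(43.45/16)/k = 55410 s = 15.39 h.
Distance = v·t = 0.76·55410 = 42110 m = 42.11 km.

42.1 km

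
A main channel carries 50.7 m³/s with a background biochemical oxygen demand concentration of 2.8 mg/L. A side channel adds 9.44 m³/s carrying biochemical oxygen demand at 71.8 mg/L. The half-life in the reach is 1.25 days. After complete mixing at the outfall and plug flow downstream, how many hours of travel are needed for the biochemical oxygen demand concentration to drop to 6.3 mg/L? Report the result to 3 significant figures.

Mixed concentration C = ΣQC/ΣQ = (50.70·2.800 + 9.440·71.80) / 60.14 = 819.8/60.14 = 13.63 mg/L.
Half-life 1.25 d → k = ln 2 / 1.25 = 0.5545 d⁻¹.
13.63·exp(−k·t) = 6.3 → t = ln(13.63/6.3)/k = 120300 s = 33.40 h.

33.4 h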